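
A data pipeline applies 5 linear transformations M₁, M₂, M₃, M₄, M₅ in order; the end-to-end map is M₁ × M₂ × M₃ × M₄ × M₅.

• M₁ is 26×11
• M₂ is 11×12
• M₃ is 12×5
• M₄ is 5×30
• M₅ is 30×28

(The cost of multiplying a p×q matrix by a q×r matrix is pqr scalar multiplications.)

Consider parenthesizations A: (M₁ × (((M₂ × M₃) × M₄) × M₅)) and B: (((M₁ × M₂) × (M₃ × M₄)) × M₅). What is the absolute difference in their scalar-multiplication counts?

16874

Order A = (M₁ × (((M₂ × M₃) × M₄) × M₅)): (M₂ × M₃): 11×12 by 12×5 → 11×5, cost 11·12·5 = 660; ((M₂ × M₃) × M₄): 11×5 by 5×30 → 11×30, cost 11·5·30 = 1650; cumulative 2310; (((M₂ × M₃) × M₄) × M₅): 11×30 by 30×28 → 11×28, cost 11·30·28 = 9240; cumulative 11550; (M₁ × (((M₂ × M₃) × M₄) × M₅)): 26×11 by 11×28 → 26×28, cost 26·11·28 = 8008; cumulative 19558. Total 19558.
Order B = (((M₁ × M₂) × (M₃ × M₄)) × M₅): (M₁ × M₂): 26×11 by 11×12 → 26×12, cost 26·11·12 = 3432; (M₃ × M₄): 12×5 by 5×30 → 12×30, cost 12·5·30 = 1800; ((M₁ × M₂) × (M₃ × M₄)): 26×12 by 12×30 → 26×30, cost 26·12·30 = 9360; cumulative 14592; (((M₁ × M₂) × (M₃ × M₄)) × M₅): 26×30 by 30×28 → 26×28, cost 26·30·28 = 21840; cumulative 36432. Total 36432.
Difference: |19558 − 36432| = 16874.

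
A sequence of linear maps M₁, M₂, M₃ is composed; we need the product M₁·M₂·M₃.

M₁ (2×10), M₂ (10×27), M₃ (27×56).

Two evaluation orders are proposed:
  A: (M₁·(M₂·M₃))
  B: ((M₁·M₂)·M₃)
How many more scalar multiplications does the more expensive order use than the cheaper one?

12676

Order A = (M₁·(M₂·M₃)): (M₂·M₃): 10×27 by 27×56 → 10×56, cost 10·27·56 = 15120; (M₁·(M₂·M₃)): 2×10 by 10×56 → 2×56, cost 2·10·56 = 1120; cumulative 16240. Total 16240.
Order B = ((M₁·M₂)·M₃): (M₁·M₂): 2×10 by 10×27 → 2×27, cost 2·10·27 = 540; ((M₁·M₂)·M₃): 2×27 by 27×56 → 2×56, cost 2·27·56 = 3024; cumulative 3564. Total 3564.
Difference: |16240 − 3564| = 12676.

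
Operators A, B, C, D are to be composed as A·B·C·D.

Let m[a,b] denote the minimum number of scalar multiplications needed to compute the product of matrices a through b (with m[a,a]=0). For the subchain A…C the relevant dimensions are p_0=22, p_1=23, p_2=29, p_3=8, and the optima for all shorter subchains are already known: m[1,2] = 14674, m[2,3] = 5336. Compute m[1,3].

9384

m[1,3] = min over k∈[1,2] of m[1,k]+m[k+1,3]+p_{0}·p_k·p_{3}.
k=1: 0 + 5336 + 22·23·8 = 9384; k=2: 14674 + 0 + 22·29·8 = 19778.
Minimum: 9384 at k=1.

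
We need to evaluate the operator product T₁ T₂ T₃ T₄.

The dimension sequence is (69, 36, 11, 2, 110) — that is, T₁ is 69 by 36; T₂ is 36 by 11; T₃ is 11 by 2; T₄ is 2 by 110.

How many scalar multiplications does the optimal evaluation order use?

20940

Adjacent pairs: T₁T₂ = 69·36·11 = 27324; T₂T₃ = 36·11·2 = 792; T₃T₄ = 11·2·110 = 2420.
Length 3: T₁..T₃: k=1: 0+792+69·36·2=5760; k=2: 27324+0+69·11·2=28842 → min 5760 | T₂..T₄: k=2: 0+2420+36·11·110=45980; k=3: 792+0+36·2·110=8712 → min 8712.
Length 4: T₁..T₄: k=1: 0+8712+69·36·110=281952; k=2: 27324+2420+69·11·110=113234; k=3: 5760+0+69·2·110=20940 → min 20940.
Optimal order: ((T₁ (T₂ T₃)) T₄) with cost 20940.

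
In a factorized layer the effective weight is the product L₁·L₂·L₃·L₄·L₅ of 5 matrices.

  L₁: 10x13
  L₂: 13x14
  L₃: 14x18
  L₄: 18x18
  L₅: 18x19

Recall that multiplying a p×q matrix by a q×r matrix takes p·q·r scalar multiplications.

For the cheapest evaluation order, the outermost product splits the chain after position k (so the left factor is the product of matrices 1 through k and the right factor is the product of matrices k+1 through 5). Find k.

Adjacent pairs: L₁L₂ = 10·13·14 = 1820; L₂L₃ = 13·14·18 = 3276; L₃L₄ = 14·18·18 = 4536; L₄L₅ = 18·18·19 = 6156.
Length 3: L₁..L₃: k=1: 0+3276+10·13·18=5616; k=2: 1820+0+10·14·18=4340 → min 4340 | L₂..L₄: k=2: 0+4536+13·14·18=7812; k=3: 3276+0+13·18·18=7488 → min 7488 | L₃..L₅: k=3: 0+6156+14·18·19=10944; k=4: 4536+0+14·18·19=9324 → min 9324.
Length 4: L₁..L₄: k=1: 0+7488+10·13·18=9828; k=2: 1820+4536+10·14·18=8876; k=3: 4340+0+10·18·18=7580 → min 7580 | L₂..L₅: k=2: 0+9324+13·14·19=12782; k=3: 3276+6156+13·18·19=13878; k=4: 7488+0+13·18·19=11934 → min 11934.
Top-level splits: k=1: (L₁..L₁)·(L₂..L₅) → 0+11934+10·13·19 = 14404; k=2: (L₁..L₂)·(L₃..L₅) → 1820+9324+10·14·19 = 13804; k=3: (L₁..L₃)·(L₄..L₅) → 4340+6156+10·18·19 = 13916; k=4: (L₁..L₄)·(L₅..L₅) → 7580+0+10·18·19 = 11000.
Best split is after L₄, i.e. k = 4.

4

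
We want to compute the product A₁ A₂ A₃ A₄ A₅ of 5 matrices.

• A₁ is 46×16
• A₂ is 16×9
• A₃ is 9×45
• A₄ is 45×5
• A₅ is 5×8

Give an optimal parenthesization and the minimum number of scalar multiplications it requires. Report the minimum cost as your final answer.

8265

Adjacent pairs: A₁A₂ = 46·16·9 = 6624; A₂A₃ = 16·9·45 = 6480; A₃A₄ = 9·45·5 = 2025; A₄A₅ = 45·5·8 = 1800.
Length 3: A₁..A₃: k=1: 0+6480+46·16·45=39600; k=2: 6624+0+46·9·45=25254 → min 25254 | A₂..A₄: k=2: 0+2025+16·9·5=2745; k=3: 6480+0+16·45·5=10080 → min 2745 | A₃..A₅: k=3: 0+1800+9·45·8=5040; k=4: 2025+0+9·5·8=2385 → min 2385.
Length 4: A₁..A₄: k=1: 0+2745+46·16·5=6425; k=2: 6624+2025+46·9·5=10719; k=3: 25254+0+46·45·5=35604 → min 6425 | A₂..A₅: k=2: 0+2385+16·9·8=3537; k=3: 6480+1800+16·45·8=14040; k=4: 2745+0+16·5·8=3385 → min 3385.
Length 5: A₁..A₅: k=1: 0+3385+46·16·8=9273; k=2: 6624+2385+46·9·8=12321; k=3: 25254+1800+46·45·8=43614; k=4: 6425+0+46·5·8=8265 → min 8265.
Optimal parenthesization: ((A₁ (A₂ (A₃ A₄))) A₅) with cost 8265.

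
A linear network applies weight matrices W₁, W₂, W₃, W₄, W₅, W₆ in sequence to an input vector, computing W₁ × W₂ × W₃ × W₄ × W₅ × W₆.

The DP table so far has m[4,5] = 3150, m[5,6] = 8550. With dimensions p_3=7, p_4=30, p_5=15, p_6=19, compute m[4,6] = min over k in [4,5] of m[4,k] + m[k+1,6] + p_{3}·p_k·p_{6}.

5145

m[4,6] = min over k∈[4,5] of m[4,k]+m[k+1,6]+p_{3}·p_k·p_{6}.
k=4: 0 + 8550 + 7·30·19 = 12540; k=5: 3150 + 0 + 7·15·19 = 5145.
Minimum: 5145 at k=5.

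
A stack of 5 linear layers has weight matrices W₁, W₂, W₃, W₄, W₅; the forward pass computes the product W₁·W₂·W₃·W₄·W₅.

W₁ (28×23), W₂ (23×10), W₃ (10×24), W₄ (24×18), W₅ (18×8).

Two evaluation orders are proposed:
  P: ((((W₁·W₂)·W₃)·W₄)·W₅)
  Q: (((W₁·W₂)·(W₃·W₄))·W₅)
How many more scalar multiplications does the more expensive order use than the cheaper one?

Order P = ((((W₁·W₂)·W₃)·W₄)·W₅): (W₁·W₂): 28×23 by 23×10 → 28×10, cost 28·23·10 = 6440; ((W₁·W₂)·W₃): 28×10 by 10×24 → 28×24, cost 28·10·24 = 6720; cumulative 13160; (((W₁·W₂)·W₃)·W₄): 28×24 by 24×18 → 28×18, cost 28·24·18 = 12096; cumulative 25256; ((((W₁·W₂)·W₃)·W₄)·W₅): 28×18 by 18×8 → 28×8, cost 28·18·8 = 4032; cumulative 29288. Total 29288.
Order Q = (((W₁·W₂)·(W₃·W₄))·W₅): (W₁·W₂): 28×23 by 23×10 → 28×10, cost 28·23·10 = 6440; (W₃·W₄): 10×24 by 24×18 → 10×18, cost 10·24·18 = 4320; ((W₁·W₂)·(W₃·W₄)): 28×10 by 10×18 → 28×18, cost 28·10·18 = 5040; cumulative 15800; (((W₁·W₂)·(W₃·W₄))·W₅): 28×18 by 18×8 → 28×8, cost 28·18·8 = 4032; cumulative 19832. Total 19832.
Difference: |29288 − 19832| = 9456.

9456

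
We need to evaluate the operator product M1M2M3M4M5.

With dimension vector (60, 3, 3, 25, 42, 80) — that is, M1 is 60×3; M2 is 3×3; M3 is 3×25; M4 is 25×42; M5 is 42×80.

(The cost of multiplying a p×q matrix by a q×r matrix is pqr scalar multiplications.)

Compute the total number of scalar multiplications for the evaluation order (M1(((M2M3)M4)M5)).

(M2M3): 3×3 by 3×25 → 3×25, cost 3·3·25 = 225
((M2M3)M4): 3×25 by 25×42 → 3×42, cost 3·25·42 = 3150; cumulative 3375
(((M2M3)M4)M5): 3×42 by 42×80 → 3×80, cost 3·42·80 = 10080; cumulative 13455
(M1(((M2M3)M4)M5)): 60×3 by 3×80 → 60×80, cost 60·3·80 = 14400; cumulative 27855
Total: 27855 scalar multiplications.

27855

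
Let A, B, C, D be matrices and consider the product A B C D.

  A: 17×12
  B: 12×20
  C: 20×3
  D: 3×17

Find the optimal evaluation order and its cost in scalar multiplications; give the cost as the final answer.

2199

Adjacent pairs: AB = 17·12·20 = 4080; BC = 12·20·3 = 720; CD = 20·3·17 = 1020.
Length 3: A..C: k=1: 0+720+17·12·3=1332; k=2: 4080+0+17·20·3=5100 → min 1332 | B..D: k=2: 0+1020+12·20·17=5100; k=3: 720+0+12·3·17=1332 → min 1332.
Length 4: A..D: k=1: 0+1332+17·12·17=4800; k=2: 4080+1020+17·20·17=10880; k=3: 1332+0+17·3·17=2199 → min 2199.
Optimal parenthesization: ((A (B C)) D) with cost 2199.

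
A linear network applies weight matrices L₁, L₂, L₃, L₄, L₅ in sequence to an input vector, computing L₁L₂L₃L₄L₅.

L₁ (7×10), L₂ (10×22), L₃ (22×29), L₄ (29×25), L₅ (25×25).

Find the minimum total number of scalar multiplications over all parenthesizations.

15456

Adjacent pairs: L₁L₂ = 7·10·22 = 1540; L₂L₃ = 10·22·29 = 6380; L₃L₄ = 22·29·25 = 15950; L₄L₅ = 29·25·25 = 18125.
Length 3: L₁..L₃: k=1: 0+6380+7·10·29=8410; k=2: 1540+0+7·22·29=6006 → min 6006 | L₂..L₄: k=2: 0+15950+10·22·25=21450; k=3: 6380+0+10·29·25=13630 → min 13630 | L₃..L₅: k=3: 0+18125+22·29·25=34075; k=4: 15950+0+22·25·25=29700 → min 29700.
Length 4: L₁..L₄: k=1: 0+13630+7·10·25=15380; k=2: 1540+15950+7·22·25=21340; k=3: 6006+0+7·29·25=11081 → min 11081 | L₂..L₅: k=2: 0+29700+10·22·25=35200; k=3: 6380+18125+10·29·25=31755; k=4: 13630+0+10·25·25=19880 → min 19880.
Length 5: L₁..L₅: k=1: 0+19880+7·10·25=21630; k=2: 1540+29700+7·22·25=35090; k=3: 6006+18125+7·29·25=29206; k=4: 11081+0+7·25·25=15456 → min 15456.
Optimal order: ((((L₁L₂)L₃)L₄)L₅) with cost 15456.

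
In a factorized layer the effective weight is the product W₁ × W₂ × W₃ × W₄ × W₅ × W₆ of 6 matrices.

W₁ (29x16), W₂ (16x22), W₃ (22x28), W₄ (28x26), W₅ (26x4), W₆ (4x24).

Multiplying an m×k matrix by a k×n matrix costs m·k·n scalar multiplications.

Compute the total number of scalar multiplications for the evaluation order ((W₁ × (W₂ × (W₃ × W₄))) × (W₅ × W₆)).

57824

(W₃ × W₄): 22×28 by 28×26 → 22×26, cost 22·28·26 = 16016
(W₂ × (W₃ × W₄)): 16×22 by 22×26 → 16×26, cost 16·22·26 = 9152; cumulative 25168
(W₁ × (W₂ × (W₃ × W₄))): 29×16 by 16×26 → 29×26, cost 29·16·26 = 12064; cumulative 37232
(W₅ × W₆): 26×4 by 4×24 → 26×24, cost 26·4·24 = 2496
((W₁ × (W₂ × (W₃ × W₄))) × (W₅ × W₆)): 29×26 by 26×24 → 29×24, cost 29·26·24 = 18096; cumulative 57824
Total: 57824 scalar multiplications.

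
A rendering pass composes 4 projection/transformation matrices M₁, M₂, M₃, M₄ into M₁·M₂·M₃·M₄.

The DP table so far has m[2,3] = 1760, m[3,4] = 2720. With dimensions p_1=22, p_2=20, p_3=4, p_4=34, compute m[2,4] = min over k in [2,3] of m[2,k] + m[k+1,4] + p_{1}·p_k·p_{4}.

4752

m[2,4] = min over k∈[2,3] of m[2,k]+m[k+1,4]+p_{1}·p_k·p_{4}.
k=2: 0 + 2720 + 22·20·34 = 17680; k=3: 1760 + 0 + 22·4·34 = 4752.
Minimum: 4752 at k=3.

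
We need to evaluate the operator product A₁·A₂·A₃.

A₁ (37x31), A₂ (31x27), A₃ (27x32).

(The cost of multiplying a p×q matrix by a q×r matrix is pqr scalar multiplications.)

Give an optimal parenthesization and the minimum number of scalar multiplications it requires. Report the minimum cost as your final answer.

62937

(A₁·(A₂·A₃)): cost 63488.
((A₁·A₂)·A₃): cost 62937.
Optimal: ((A₁·A₂)·A₃) with cost 62937.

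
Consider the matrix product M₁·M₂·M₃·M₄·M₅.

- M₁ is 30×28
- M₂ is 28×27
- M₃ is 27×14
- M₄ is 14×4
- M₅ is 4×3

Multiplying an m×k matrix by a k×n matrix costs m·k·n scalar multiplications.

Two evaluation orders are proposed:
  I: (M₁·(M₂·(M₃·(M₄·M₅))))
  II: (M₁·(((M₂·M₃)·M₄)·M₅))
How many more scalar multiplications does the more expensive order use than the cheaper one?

Order I = (M₁·(M₂·(M₃·(M₄·M₅)))): (M₄·M₅): 14×4 by 4×3 → 14×3, cost 14·4·3 = 168; (M₃·(M₄·M₅)): 27×14 by 14×3 → 27×3, cost 27·14·3 = 1134; cumulative 1302; (M₂·(M₃·(M₄·M₅))): 28×27 by 27×3 → 28×3, cost 28·27·3 = 2268; cumulative 3570; (M₁·(M₂·(M₃·(M₄·M₅)))): 30×28 by 28×3 → 30×3, cost 30·28·3 = 2520; cumulative 6090. Total 6090.
Order II = (M₁·(((M₂·M₃)·M₄)·M₅)): (M₂·M₃): 28×27 by 27×14 → 28×14, cost 28·27·14 = 10584; ((M₂·M₃)·M₄): 28×14 by 14×4 → 28×4, cost 28·14·4 = 1568; cumulative 12152; (((M₂·M₃)·M₄)·M₅): 28×4 by 4×3 → 28×3, cost 28·4·3 = 336; cumulative 12488; (M₁·(((M₂·M₃)·M₄)·M₅)): 30×28 by 28×3 → 30×3, cost 30·28·3 = 2520; cumulative 15008. Total 15008.
Difference: |6090 − 15008| = 8918.

8918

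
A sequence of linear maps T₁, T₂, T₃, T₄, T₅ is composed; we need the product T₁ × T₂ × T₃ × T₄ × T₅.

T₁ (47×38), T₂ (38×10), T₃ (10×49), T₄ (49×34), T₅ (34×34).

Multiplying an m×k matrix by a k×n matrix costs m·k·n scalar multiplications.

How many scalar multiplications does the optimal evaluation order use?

Adjacent pairs: T₁T₂ = 47·38·10 = 17860; T₂T₃ = 38·10·49 = 18620; T₃T₄ = 10·49·34 = 16660; T₄T₅ = 49·34·34 = 56644.
Length 3: T₁..T₃: k=1: 0+18620+47·38·49=106134; k=2: 17860+0+47·10·49=40890 → min 40890 | T₂..T₄: k=2: 0+16660+38·10·34=29580; k=3: 18620+0+38·49·34=81928 → min 29580 | T₃..T₅: k=3: 0+56644+10·49·34=73304; k=4: 16660+0+10·34·34=28220 → min 28220.
Length 4: T₁..T₄: k=1: 0+29580+47·38·34=90304; k=2: 17860+16660+47·10·34=50500; k=3: 40890+0+47·49·34=119192 → min 50500 | T₂..T₅: k=2: 0+28220+38·10·34=41140; k=3: 18620+56644+38·49·34=138572; k=4: 29580+0+38·34·34=73508 → min 41140.
Length 5: T₁..T₅: k=1: 0+41140+47·38·34=101864; k=2: 17860+28220+47·10·34=62060; k=3: 40890+56644+47·49·34=175836; k=4: 50500+0+47·34·34=104832 → min 62060.
Optimal order: ((T₁ × T₂) × ((T₃ × T₄) × T₅)) with cost 62060.

62060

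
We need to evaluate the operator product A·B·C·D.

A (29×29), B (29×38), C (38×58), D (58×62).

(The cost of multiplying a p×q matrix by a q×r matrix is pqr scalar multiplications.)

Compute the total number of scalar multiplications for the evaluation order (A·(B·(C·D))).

257114

(C·D): 38×58 by 58×62 → 38×62, cost 38·58·62 = 136648
(B·(C·D)): 29×38 by 38×62 → 29×62, cost 29·38·62 = 68324; cumulative 204972
(A·(B·(C·D))): 29×29 by 29×62 → 29×62, cost 29·29·62 = 52142; cumulative 257114
Total: 257114 scalar multiplications.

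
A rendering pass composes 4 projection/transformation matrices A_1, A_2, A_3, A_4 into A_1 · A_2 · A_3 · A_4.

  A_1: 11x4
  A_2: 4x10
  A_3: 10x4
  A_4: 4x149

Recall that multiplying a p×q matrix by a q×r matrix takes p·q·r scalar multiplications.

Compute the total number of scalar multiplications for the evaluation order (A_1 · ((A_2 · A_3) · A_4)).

(A_2 · A_3): 4×10 by 10×4 → 4×4, cost 4·10·4 = 160
((A_2 · A_3) · A_4): 4×4 by 4×149 → 4×149, cost 4·4·149 = 2384; cumulative 2544
(A_1 · ((A_2 · A_3) · A_4)): 11×4 by 4×149 → 11×149, cost 11·4·149 = 6556; cumulative 9100
Total: 9100 scalar multiplications.

9100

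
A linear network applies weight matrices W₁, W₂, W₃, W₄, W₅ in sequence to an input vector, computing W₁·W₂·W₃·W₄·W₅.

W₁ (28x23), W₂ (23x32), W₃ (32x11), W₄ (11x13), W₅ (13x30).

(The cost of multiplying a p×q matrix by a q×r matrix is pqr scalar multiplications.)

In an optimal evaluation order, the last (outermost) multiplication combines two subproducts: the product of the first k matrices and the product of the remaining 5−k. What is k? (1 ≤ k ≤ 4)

Adjacent pairs: W₁W₂ = 28·23·32 = 20608; W₂W₃ = 23·32·11 = 8096; W₃W₄ = 32·11·13 = 4576; W₄W₅ = 11·13·30 = 4290.
Length 3: W₁..W₃: k=1: 0+8096+28·23·11=15180; k=2: 20608+0+28·32·11=30464 → min 15180 | W₂..W₄: k=2: 0+4576+23·32·13=14144; k=3: 8096+0+23·11·13=11385 → min 11385 | W₃..W₅: k=3: 0+4290+32·11·30=14850; k=4: 4576+0+32·13·30=17056 → min 14850.
Length 4: W₁..W₄: k=1: 0+11385+28·23·13=19757; k=2: 20608+4576+28·32·13=36832; k=3: 15180+0+28·11·13=19184 → min 19184 | W₂..W₅: k=2: 0+14850+23·32·30=36930; k=3: 8096+4290+23·11·30=19976; k=4: 11385+0+23·13·30=20355 → min 19976.
Top-level splits: k=1: (W₁..W₁)·(W₂..W₅) → 0+19976+28·23·30 = 39296; k=2: (W₁..W₂)·(W₃..W₅) → 20608+14850+28·32·30 = 62338; k=3: (W₁..W₃)·(W₄..W₅) → 15180+4290+28·11·30 = 28710; k=4: (W₁..W₄)·(W₅..W₅) → 19184+0+28·13·30 = 30104.
Best split is after W₃, i.e. k = 3.

3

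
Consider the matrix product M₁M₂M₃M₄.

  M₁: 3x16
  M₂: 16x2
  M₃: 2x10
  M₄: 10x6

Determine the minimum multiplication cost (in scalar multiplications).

Adjacent pairs: M₁M₂ = 3·16·2 = 96; M₂M₃ = 16·2·10 = 320; M₃M₄ = 2·10·6 = 120.
Length 3: M₁..M₃: k=1: 0+320+3·16·10=800; k=2: 96+0+3·2·10=156 → min 156 | M₂..M₄: k=2: 0+120+16·2·6=312; k=3: 320+0+16·10·6=1280 → min 312.
Length 4: M₁..M₄: k=1: 0+312+3·16·6=600; k=2: 96+120+3·2·6=252; k=3: 156+0+3·10·6=336 → min 252.
Optimal order: ((M₁M₂)(M₃M₄)) with cost 252.

252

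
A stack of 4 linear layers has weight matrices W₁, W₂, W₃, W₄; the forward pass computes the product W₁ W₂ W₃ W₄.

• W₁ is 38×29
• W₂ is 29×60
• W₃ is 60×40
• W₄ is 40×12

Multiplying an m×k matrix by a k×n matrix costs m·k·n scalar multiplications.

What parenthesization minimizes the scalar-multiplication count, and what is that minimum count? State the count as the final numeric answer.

Adjacent pairs: W₁W₂ = 38·29·60 = 66120; W₂W₃ = 29·60·40 = 69600; W₃W₄ = 60·40·12 = 28800.
Length 3: W₁..W₃: k=1: 0+69600+38·29·40=113680; k=2: 66120+0+38·60·40=157320 → min 113680 | W₂..W₄: k=2: 0+28800+29·60·12=49680; k=3: 69600+0+29·40·12=83520 → min 49680.
Length 4: W₁..W₄: k=1: 0+49680+38·29·12=62904; k=2: 66120+28800+38·60·12=122280; k=3: 113680+0+38·40·12=131920 → min 62904.
Optimal parenthesization: (W₁ (W₂ (W₃ W₄))) with cost 62904.

62904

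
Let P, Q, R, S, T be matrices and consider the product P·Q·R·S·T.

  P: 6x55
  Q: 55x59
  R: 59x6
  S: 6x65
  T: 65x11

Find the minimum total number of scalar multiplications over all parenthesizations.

26136

Adjacent pairs: PQ = 6·55·59 = 19470; QR = 55·59·6 = 19470; RS = 59·6·65 = 23010; ST = 6·65·11 = 4290.
Length 3: P..R: k=1: 0+19470+6·55·6=21450; k=2: 19470+0+6·59·6=21594 → min 21450 | Q..S: k=2: 0+23010+55·59·65=233935; k=3: 19470+0+55·6·65=40920 → min 40920 | R..T: k=3: 0+4290+59·6·11=8184; k=4: 23010+0+59·65·11=65195 → min 8184.
Length 4: P..S: k=1: 0+40920+6·55·65=62370; k=2: 19470+23010+6·59·65=65490; k=3: 21450+0+6·6·65=23790 → min 23790 | Q..T: k=2: 0+8184+55·59·11=43879; k=3: 19470+4290+55·6·11=27390; k=4: 40920+0+55·65·11=80245 → min 27390.
Length 5: P..T: k=1: 0+27390+6·55·11=31020; k=2: 19470+8184+6·59·11=31548; k=3: 21450+4290+6·6·11=26136; k=4: 23790+0+6·65·11=28080 → min 26136.
Optimal order: ((P·(Q·R))·(S·T)) with cost 26136.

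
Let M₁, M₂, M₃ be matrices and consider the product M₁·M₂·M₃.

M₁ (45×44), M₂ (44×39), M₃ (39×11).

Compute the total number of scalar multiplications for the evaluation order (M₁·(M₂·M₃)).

(M₂·M₃): 44×39 by 39×11 → 44×11, cost 44·39·11 = 18876
(M₁·(M₂·M₃)): 45×44 by 44×11 → 45×11, cost 45·44·11 = 21780; cumulative 40656
Total: 40656 scalar multiplications.

40656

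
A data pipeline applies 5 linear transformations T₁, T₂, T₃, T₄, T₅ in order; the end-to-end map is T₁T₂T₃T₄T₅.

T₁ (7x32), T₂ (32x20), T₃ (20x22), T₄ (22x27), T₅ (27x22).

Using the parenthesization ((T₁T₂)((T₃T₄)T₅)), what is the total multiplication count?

31320

(T₁T₂): 7×32 by 32×20 → 7×20, cost 7·32·20 = 4480
(T₃T₄): 20×22 by 22×27 → 20×27, cost 20·22·27 = 11880
((T₃T₄)T₅): 20×27 by 27×22 → 20×22, cost 20·27·22 = 11880; cumulative 23760
((T₁T₂)((T₃T₄)T₅)): 7×20 by 20×22 → 7×22, cost 7·20·22 = 3080; cumulative 31320
Total: 31320 scalar multiplications.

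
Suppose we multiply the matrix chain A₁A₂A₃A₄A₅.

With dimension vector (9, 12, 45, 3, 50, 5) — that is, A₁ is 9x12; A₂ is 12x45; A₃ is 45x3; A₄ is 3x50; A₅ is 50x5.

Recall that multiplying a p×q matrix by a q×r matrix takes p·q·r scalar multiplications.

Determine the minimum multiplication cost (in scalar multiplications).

2829

Adjacent pairs: A₁A₂ = 9·12·45 = 4860; A₂A₃ = 12·45·3 = 1620; A₃A₄ = 45·3·50 = 6750; A₄A₅ = 3·50·5 = 750.
Length 3: A₁..A₃: k=1: 0+1620+9·12·3=1944; k=2: 4860+0+9·45·3=6075 → min 1944 | A₂..A₄: k=2: 0+6750+12·45·50=33750; k=3: 1620+0+12·3·50=3420 → min 3420 | A₃..A₅: k=3: 0+750+45·3·5=1425; k=4: 6750+0+45·50·5=18000 → min 1425.
Length 4: A₁..A₄: k=1: 0+3420+9·12·50=8820; k=2: 4860+6750+9·45·50=31860; k=3: 1944+0+9·3·50=3294 → min 3294 | A₂..A₅: k=2: 0+1425+12·45·5=4125; k=3: 1620+750+12·3·5=2550; k=4: 3420+0+12·50·5=6420 → min 2550.
Length 5: A₁..A₅: k=1: 0+2550+9·12·5=3090; k=2: 4860+1425+9·45·5=8310; k=3: 1944+750+9·3·5=2829; k=4: 3294+0+9·50·5=5544 → min 2829.
Optimal order: ((A₁(A₂A₃))(A₄A₅)) with cost 2829.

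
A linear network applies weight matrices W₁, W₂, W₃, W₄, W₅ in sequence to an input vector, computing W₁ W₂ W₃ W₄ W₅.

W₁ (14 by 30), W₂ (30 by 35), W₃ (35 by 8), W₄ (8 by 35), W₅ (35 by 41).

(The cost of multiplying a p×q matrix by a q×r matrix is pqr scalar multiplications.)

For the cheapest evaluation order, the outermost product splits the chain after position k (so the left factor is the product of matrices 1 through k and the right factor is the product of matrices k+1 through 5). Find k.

Adjacent pairs: W₁W₂ = 14·30·35 = 14700; W₂W₃ = 30·35·8 = 8400; W₃W₄ = 35·8·35 = 9800; W₄W₅ = 8·35·41 = 11480.
Length 3: W₁..W₃: k=1: 0+8400+14·30·8=11760; k=2: 14700+0+14·35·8=18620 → min 11760 | W₂..W₄: k=2: 0+9800+30·35·35=46550; k=3: 8400+0+30·8·35=16800 → min 16800 | W₃..W₅: k=3: 0+11480+35·8·41=22960; k=4: 9800+0+35·35·41=60025 → min 22960.
Length 4: W₁..W₄: k=1: 0+16800+14·30·35=31500; k=2: 14700+9800+14·35·35=41650; k=3: 11760+0+14·8·35=15680 → min 15680 | W₂..W₅: k=2: 0+22960+30·35·41=66010; k=3: 8400+11480+30·8·41=29720; k=4: 16800+0+30·35·41=59850 → min 29720.
Top-level splits: k=1: (W₁..W₁)·(W₂..W₅) → 0+29720+14·30·41 = 46940; k=2: (W₁..W₂)·(W₃..W₅) → 14700+22960+14·35·41 = 57750; k=3: (W₁..W₃)·(W₄..W₅) → 11760+11480+14·8·41 = 27832; k=4: (W₁..W₄)·(W₅..W₅) → 15680+0+14·35·41 = 35770.
Best split is after W₃, i.e. k = 3.

3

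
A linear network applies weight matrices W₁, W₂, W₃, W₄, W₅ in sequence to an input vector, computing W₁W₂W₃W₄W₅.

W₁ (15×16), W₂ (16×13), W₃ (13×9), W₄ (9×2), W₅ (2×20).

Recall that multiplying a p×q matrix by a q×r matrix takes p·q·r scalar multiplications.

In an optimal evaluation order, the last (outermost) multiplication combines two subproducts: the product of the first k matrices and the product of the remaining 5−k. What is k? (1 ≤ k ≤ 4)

Adjacent pairs: W₁W₂ = 15·16·13 = 3120; W₂W₃ = 16·13·9 = 1872; W₃W₄ = 13·9·2 = 234; W₄W₅ = 9·2·20 = 360.
Length 3: W₁..W₃: k=1: 0+1872+15·16·9=4032; k=2: 3120+0+15·13·9=4875 → min 4032 | W₂..W₄: k=2: 0+234+16·13·2=650; k=3: 1872+0+16·9·2=2160 → min 650 | W₃..W₅: k=3: 0+360+13·9·20=2700; k=4: 234+0+13·2·20=754 → min 754.
Length 4: W₁..W₄: k=1: 0+650+15·16·2=1130; k=2: 3120+234+15·13·2=3744; k=3: 4032+0+15·9·2=4302 → min 1130 | W₂..W₅: k=2: 0+754+16·13·20=4914; k=3: 1872+360+16·9·20=5112; k=4: 650+0+16·2·20=1290 → min 1290.
Top-level splits: k=1: (W₁..W₁)·(W₂..W₅) → 0+1290+15·16·20 = 6090; k=2: (W₁..W₂)·(W₃..W₅) → 3120+754+15·13·20 = 7774; k=3: (W₁..W₃)·(W₄..W₅) → 4032+360+15·9·20 = 7092; k=4: (W₁..W₄)·(W₅..W₅) → 1130+0+15·2·20 = 1730.
Best split is after W₄, i.e. k = 4.

4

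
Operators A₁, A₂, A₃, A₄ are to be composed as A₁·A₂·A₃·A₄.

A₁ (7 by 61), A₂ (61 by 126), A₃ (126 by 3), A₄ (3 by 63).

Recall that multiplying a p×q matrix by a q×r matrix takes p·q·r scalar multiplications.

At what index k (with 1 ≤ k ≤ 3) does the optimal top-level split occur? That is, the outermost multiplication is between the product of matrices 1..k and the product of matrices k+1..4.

Adjacent pairs: A₁A₂ = 7·61·126 = 53802; A₂A₃ = 61·126·3 = 23058; A₃A₄ = 126·3·63 = 23814.
Length 3: A₁..A₃: k=1: 0+23058+7·61·3=24339; k=2: 53802+0+7·126·3=56448 → min 24339 | A₂..A₄: k=2: 0+23814+61·126·63=508032; k=3: 23058+0+61·3·63=34587 → min 34587.
Top-level splits: k=1: (A₁..A₁)·(A₂..A₄) → 0+34587+7·61·63 = 61488; k=2: (A₁..A₂)·(A₃..A₄) → 53802+23814+7·126·63 = 133182; k=3: (A₁..A₃)·(A₄..A₄) → 24339+0+7·3·63 = 25662.
Best split is after A₃, i.e. k = 3.

3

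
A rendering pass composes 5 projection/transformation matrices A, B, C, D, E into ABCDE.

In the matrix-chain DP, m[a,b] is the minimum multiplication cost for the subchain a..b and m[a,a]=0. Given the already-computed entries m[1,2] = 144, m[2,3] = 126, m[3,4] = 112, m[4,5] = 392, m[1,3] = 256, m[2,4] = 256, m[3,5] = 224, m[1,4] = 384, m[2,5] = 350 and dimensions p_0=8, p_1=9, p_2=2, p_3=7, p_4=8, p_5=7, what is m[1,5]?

480

m[1,5] = min over k∈[1,4] of m[1,k]+m[k+1,5]+p_{0}·p_k·p_{5}.
k=1: 0 + 350 + 8·9·7 = 854; k=2: 144 + 224 + 8·2·7 = 480; k=3: 256 + 392 + 8·7·7 = 1040; k=4: 384 + 0 + 8·8·7 = 832.
Minimum: 480 at k=2.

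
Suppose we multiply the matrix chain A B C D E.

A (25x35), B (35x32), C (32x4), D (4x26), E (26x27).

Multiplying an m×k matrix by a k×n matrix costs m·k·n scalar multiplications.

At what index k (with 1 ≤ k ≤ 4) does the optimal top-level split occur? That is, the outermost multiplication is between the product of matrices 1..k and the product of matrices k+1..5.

Adjacent pairs: AB = 25·35·32 = 28000; BC = 35·32·4 = 4480; CD = 32·4·26 = 3328; DE = 4·26·27 = 2808.
Length 3: A..C: k=1: 0+4480+25·35·4=7980; k=2: 28000+0+25·32·4=31200 → min 7980 | B..D: k=2: 0+3328+35·32·26=32448; k=3: 4480+0+35·4·26=8120 → min 8120 | C..E: k=3: 0+2808+32·4·27=6264; k=4: 3328+0+32·26·27=25792 → min 6264.
Length 4: A..D: k=1: 0+8120+25·35·26=30870; k=2: 28000+3328+25·32·26=52128; k=3: 7980+0+25·4·26=10580 → min 10580 | B..E: k=2: 0+6264+35·32·27=36504; k=3: 4480+2808+35·4·27=11068; k=4: 8120+0+35·26·27=32690 → min 11068.
Top-level splits: k=1: (A..A)·(B..E) → 0+11068+25·35·27 = 34693; k=2: (A..B)·(C..E) → 28000+6264+25·32·27 = 55864; k=3: (A..C)·(D..E) → 7980+2808+25·4·27 = 13488; k=4: (A..D)·(E..E) → 10580+0+25·26·27 = 28130.
Best split is after C, i.e. k = 3.

3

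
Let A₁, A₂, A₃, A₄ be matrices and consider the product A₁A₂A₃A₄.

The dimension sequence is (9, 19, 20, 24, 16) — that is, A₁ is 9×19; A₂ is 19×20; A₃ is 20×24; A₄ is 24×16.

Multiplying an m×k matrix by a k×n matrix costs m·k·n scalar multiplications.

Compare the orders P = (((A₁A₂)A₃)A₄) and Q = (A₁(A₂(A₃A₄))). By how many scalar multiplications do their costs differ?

5300

Order P = (((A₁A₂)A₃)A₄): (A₁A₂): 9×19 by 19×20 → 9×20, cost 9·19·20 = 3420; ((A₁A₂)A₃): 9×20 by 20×24 → 9×24, cost 9·20·24 = 4320; cumulative 7740; (((A₁A₂)A₃)A₄): 9×24 by 24×16 → 9×16, cost 9·24·16 = 3456; cumulative 11196. Total 11196.
Order Q = (A₁(A₂(A₃A₄))): (A₃A₄): 20×24 by 24×16 → 20×16, cost 20·24·16 = 7680; (A₂(A₃A₄)): 19×20 by 20×16 → 19×16, cost 19·20·16 = 6080; cumulative 13760; (A₁(A₂(A₃A₄))): 9×19 by 19×16 → 9×16, cost 9·19·16 = 2736; cumulative 16496. Total 16496.
Difference: |11196 − 16496| = 5300.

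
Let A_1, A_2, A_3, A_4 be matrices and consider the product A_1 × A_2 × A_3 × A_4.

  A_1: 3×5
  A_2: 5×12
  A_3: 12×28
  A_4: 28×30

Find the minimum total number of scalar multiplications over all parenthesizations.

3708

Adjacent pairs: A_1A_2 = 3·5·12 = 180; A_2A_3 = 5·12·28 = 1680; A_3A_4 = 12·28·30 = 10080.
Length 3: A_1..A_3: k=1: 0+1680+3·5·28=2100; k=2: 180+0+3·12·28=1188 → min 1188 | A_2..A_4: k=2: 0+10080+5·12·30=11880; k=3: 1680+0+5·28·30=5880 → min 5880.
Length 4: A_1..A_4: k=1: 0+5880+3·5·30=6330; k=2: 180+10080+3·12·30=11340; k=3: 1188+0+3·28·30=3708 → min 3708.
Optimal order: (((A_1 × A_2) × A_3) × A_4) with cost 3708.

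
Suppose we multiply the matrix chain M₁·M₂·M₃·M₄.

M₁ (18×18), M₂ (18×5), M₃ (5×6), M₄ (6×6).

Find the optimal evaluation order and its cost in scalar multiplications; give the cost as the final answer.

2340

Adjacent pairs: M₁M₂ = 18·18·5 = 1620; M₂M₃ = 18·5·6 = 540; M₃M₄ = 5·6·6 = 180.
Length 3: M₁..M₃: k=1: 0+540+18·18·6=2484; k=2: 1620+0+18·5·6=2160 → min 2160 | M₂..M₄: k=2: 0+180+18·5·6=720; k=3: 540+0+18·6·6=1188 → min 720.
Length 4: M₁..M₄: k=1: 0+720+18·18·6=2664; k=2: 1620+180+18·5·6=2340; k=3: 2160+0+18·6·6=2808 → min 2340.
Optimal parenthesization: ((M₁·M₂)·(M₃·M₄)) with cost 2340.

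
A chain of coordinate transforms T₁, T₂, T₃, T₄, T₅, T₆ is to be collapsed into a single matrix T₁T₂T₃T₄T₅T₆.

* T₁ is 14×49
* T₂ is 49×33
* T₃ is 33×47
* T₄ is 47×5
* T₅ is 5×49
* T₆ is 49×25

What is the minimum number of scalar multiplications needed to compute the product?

Adjacent pairs: T₁T₂ = 14·49·33 = 22638; T₂T₃ = 49·33·47 = 75999; T₃T₄ = 33·47·5 = 7755; T₄T₅ = 47·5·49 = 11515; T₅T₆ = 5·49·25 = 6125.
Length 3: T₁..T₃: k=1: 0+75999+14·49·47=108241; k=2: 22638+0+14·33·47=44352 → min 44352 | T₂..T₄: k=2: 0+7755+49·33·5=15840; k=3: 75999+0+49·47·5=87514 → min 15840 | T₃..T₅: k=3: 0+11515+33·47·49=87514; k=4: 7755+0+33·5·49=15840 → min 15840 | T₄..T₆: k=4: 0+6125+47·5·25=12000; k=5: 11515+0+47·49·25=69090 → min 12000.
Length 4: T₁..T₄: k=1: 0+15840+14·49·5=19270; k=2: 22638+7755+14·33·5=32703; k=3: 44352+0+14·47·5=47642 → min 19270 | T₂..T₅: k=2: 0+15840+49·33·49=95073; k=3: 75999+11515+49·47·49=200361; k=4: 15840+0+49·5·49=27845 → min 27845 | T₃..T₆: k=3: 0+12000+33·47·25=50775; k=4: 7755+6125+33·5·25=18005; k=5: 15840+0+33·49·25=56265 → min 18005.
Length 5: T₁..T₅: k=1: 0+27845+14·49·49=61459; k=2: 22638+15840+14·33·49=61116; k=3: 44352+11515+14·47·49=88109; k=4: 19270+0+14·5·49=22700 → min 22700 | T₂..T₆: k=2: 0+18005+49·33·25=58430; k=3: 75999+12000+49·47·25=145574; k=4: 15840+6125+49·5·25=28090; k=5: 27845+0+49·49·25=87870 → min 28090.
Length 6: T₁..T₆: k=1: 0+28090+14·49·25=45240; k=2: 22638+18005+14·33·25=52193; k=3: 44352+12000+14·47·25=72802; k=4: 19270+6125+14·5·25=27145; k=5: 22700+0+14·49·25=39850 → min 27145.
Optimal order: ((T₁(T₂(T₃T₄)))(T₅T₆)) with cost 27145.

27145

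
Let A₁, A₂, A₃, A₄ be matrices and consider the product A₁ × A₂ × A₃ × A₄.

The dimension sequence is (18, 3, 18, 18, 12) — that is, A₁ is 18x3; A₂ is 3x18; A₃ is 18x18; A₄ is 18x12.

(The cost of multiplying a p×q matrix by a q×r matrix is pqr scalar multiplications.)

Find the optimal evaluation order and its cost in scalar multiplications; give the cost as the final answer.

Adjacent pairs: A₁A₂ = 18·3·18 = 972; A₂A₃ = 3·18·18 = 972; A₃A₄ = 18·18·12 = 3888.
Length 3: A₁..A₃: k=1: 0+972+18·3·18=1944; k=2: 972+0+18·18·18=6804 → min 1944 | A₂..A₄: k=2: 0+3888+3·18·12=4536; k=3: 972+0+3·18·12=1620 → min 1620.
Length 4: A₁..A₄: k=1: 0+1620+18·3·12=2268; k=2: 972+3888+18·18·12=8748; k=3: 1944+0+18·18·12=5832 → min 2268.
Optimal parenthesization: (A₁ × ((A₂ × A₃) × A₄)) with cost 2268.

2268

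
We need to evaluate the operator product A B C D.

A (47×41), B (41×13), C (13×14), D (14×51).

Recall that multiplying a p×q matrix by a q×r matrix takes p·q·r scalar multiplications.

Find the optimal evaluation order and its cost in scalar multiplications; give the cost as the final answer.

Adjacent pairs: AB = 47·41·13 = 25051; BC = 41·13·14 = 7462; CD = 13·14·51 = 9282.
Length 3: A..C: k=1: 0+7462+47·41·14=34440; k=2: 25051+0+47·13·14=33605 → min 33605 | B..D: k=2: 0+9282+41·13·51=36465; k=3: 7462+0+41·14·51=36736 → min 36465.
Length 4: A..D: k=1: 0+36465+47·41·51=134742; k=2: 25051+9282+47·13·51=65494; k=3: 33605+0+47·14·51=67163 → min 65494.
Optimal parenthesization: ((A B) (C D)) with cost 65494.

65494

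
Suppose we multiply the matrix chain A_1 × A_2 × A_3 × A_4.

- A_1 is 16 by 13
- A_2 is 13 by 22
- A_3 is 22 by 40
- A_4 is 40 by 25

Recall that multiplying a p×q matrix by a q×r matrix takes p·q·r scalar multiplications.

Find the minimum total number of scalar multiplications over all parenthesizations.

29640

Adjacent pairs: A_1A_2 = 16·13·22 = 4576; A_2A_3 = 13·22·40 = 11440; A_3A_4 = 22·40·25 = 22000.
Length 3: A_1..A_3: k=1: 0+11440+16·13·40=19760; k=2: 4576+0+16·22·40=18656 → min 18656 | A_2..A_4: k=2: 0+22000+13·22·25=29150; k=3: 11440+0+13·40·25=24440 → min 24440.
Length 4: A_1..A_4: k=1: 0+24440+16·13·25=29640; k=2: 4576+22000+16·22·25=35376; k=3: 18656+0+16·40·25=34656 → min 29640.
Optimal order: (A_1 × ((A_2 × A_3) × A_4)) with cost 29640.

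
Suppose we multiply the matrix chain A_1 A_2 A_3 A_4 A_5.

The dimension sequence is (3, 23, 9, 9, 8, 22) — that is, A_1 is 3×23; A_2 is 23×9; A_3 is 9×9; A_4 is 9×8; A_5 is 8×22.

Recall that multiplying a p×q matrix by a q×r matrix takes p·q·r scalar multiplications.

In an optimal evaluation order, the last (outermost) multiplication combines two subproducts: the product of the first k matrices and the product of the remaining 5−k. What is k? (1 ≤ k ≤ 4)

4

Adjacent pairs: A_1A_2 = 3·23·9 = 621; A_2A_3 = 23·9·9 = 1863; A_3A_4 = 9·9·8 = 648; A_4A_5 = 9·8·22 = 1584.
Length 3: A_1..A_3: k=1: 0+1863+3·23·9=2484; k=2: 621+0+3·9·9=864 → min 864 | A_2..A_4: k=2: 0+648+23·9·8=2304; k=3: 1863+0+23·9·8=3519 → min 2304 | A_3..A_5: k=3: 0+1584+9·9·22=3366; k=4: 648+0+9·8·22=2232 → min 2232.
Length 4: A_1..A_4: k=1: 0+2304+3·23·8=2856; k=2: 621+648+3·9·8=1485; k=3: 864+0+3·9·8=1080 → min 1080 | A_2..A_5: k=2: 0+2232+23·9·22=6786; k=3: 1863+1584+23·9·22=8001; k=4: 2304+0+23·8·22=6352 → min 6352.
Top-level splits: k=1: (A_1..A_1)·(A_2..A_5) → 0+6352+3·23·22 = 7870; k=2: (A_1..A_2)·(A_3..A_5) → 621+2232+3·9·22 = 3447; k=3: (A_1..A_3)·(A_4..A_5) → 864+1584+3·9·22 = 3042; k=4: (A_1..A_4)·(A_5..A_5) → 1080+0+3·8·22 = 1608.
Best split is after A_4, i.e. k = 4.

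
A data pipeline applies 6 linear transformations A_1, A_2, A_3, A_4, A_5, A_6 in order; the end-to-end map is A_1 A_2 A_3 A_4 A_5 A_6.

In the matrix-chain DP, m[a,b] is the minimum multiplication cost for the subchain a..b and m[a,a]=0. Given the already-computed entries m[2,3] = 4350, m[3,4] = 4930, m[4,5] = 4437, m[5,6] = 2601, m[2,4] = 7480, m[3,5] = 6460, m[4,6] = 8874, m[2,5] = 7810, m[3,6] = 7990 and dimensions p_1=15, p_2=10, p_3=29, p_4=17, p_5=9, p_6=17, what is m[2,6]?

m[2,6] = min over k∈[2,5] of m[2,k]+m[k+1,6]+p_{1}·p_k·p_{6}.
k=2: 0 + 7990 + 15·10·17 = 10540; k=3: 4350 + 8874 + 15·29·17 = 20619; k=4: 7480 + 2601 + 15·17·17 = 14416; k=5: 7810 + 0 + 15·9·17 = 10105.
Minimum: 10105 at k=5.

10105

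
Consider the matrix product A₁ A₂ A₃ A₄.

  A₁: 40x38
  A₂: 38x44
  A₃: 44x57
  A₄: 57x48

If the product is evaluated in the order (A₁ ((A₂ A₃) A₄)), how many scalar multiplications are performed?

(A₂ A₃): 38×44 by 44×57 → 38×57, cost 38·44·57 = 95304
((A₂ A₃) A₄): 38×57 by 57×48 → 38×48, cost 38·57·48 = 103968; cumulative 199272
(A₁ ((A₂ A₃) A₄)): 40×38 by 38×48 → 40×48, cost 40·38·48 = 72960; cumulative 272232
Total: 272232 scalar multiplications.

272232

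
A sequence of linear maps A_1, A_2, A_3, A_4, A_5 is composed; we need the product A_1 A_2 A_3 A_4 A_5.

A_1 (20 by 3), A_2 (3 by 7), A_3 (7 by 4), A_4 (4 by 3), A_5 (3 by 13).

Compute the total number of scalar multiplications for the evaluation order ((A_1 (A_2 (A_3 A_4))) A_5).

(A_3 A_4): 7×4 by 4×3 → 7×3, cost 7·4·3 = 84
(A_2 (A_3 A_4)): 3×7 by 7×3 → 3×3, cost 3·7·3 = 63; cumulative 147
(A_1 (A_2 (A_3 A_4))): 20×3 by 3×3 → 20×3, cost 20·3·3 = 180; cumulative 327
((A_1 (A_2 (A_3 A_4))) A_5): 20×3 by 3×13 → 20×13, cost 20·3·13 = 780; cumulative 1107
Total: 1107 scalar multiplications.

1107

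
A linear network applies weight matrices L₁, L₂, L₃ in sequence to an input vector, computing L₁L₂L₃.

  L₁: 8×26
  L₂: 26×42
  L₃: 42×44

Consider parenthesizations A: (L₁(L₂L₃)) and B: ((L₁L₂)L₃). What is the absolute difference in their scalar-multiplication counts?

33680

Order A = (L₁(L₂L₃)): (L₂L₃): 26×42 by 42×44 → 26×44, cost 26·42·44 = 48048; (L₁(L₂L₃)): 8×26 by 26×44 → 8×44, cost 8·26·44 = 9152; cumulative 57200. Total 57200.
Order B = ((L₁L₂)L₃): (L₁L₂): 8×26 by 26×42 → 8×42, cost 8·26·42 = 8736; ((L₁L₂)L₃): 8×42 by 42×44 → 8×44, cost 8·42·44 = 14784; cumulative 23520. Total 23520.
Difference: |57200 − 23520| = 33680.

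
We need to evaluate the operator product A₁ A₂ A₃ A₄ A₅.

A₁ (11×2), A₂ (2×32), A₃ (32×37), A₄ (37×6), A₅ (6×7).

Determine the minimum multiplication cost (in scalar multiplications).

Adjacent pairs: A₁A₂ = 11·2·32 = 704; A₂A₃ = 2·32·37 = 2368; A₃A₄ = 32·37·6 = 7104; A₄A₅ = 37·6·7 = 1554.
Length 3: A₁..A₃: k=1: 0+2368+11·2·37=3182; k=2: 704+0+11·32·37=13728 → min 3182 | A₂..A₄: k=2: 0+7104+2·32·6=7488; k=3: 2368+0+2·37·6=2812 → min 2812 | A₃..A₅: k=3: 0+1554+32·37·7=9842; k=4: 7104+0+32·6·7=8448 → min 8448.
Length 4: A₁..A₄: k=1: 0+2812+11·2·6=2944; k=2: 704+7104+11·32·6=9920; k=3: 3182+0+11·37·6=5624 → min 2944 | A₂..A₅: k=2: 0+8448+2·32·7=8896; k=3: 2368+1554+2·37·7=4440; k=4: 2812+0+2·6·7=2896 → min 2896.
Length 5: A₁..A₅: k=1: 0+2896+11·2·7=3050; k=2: 704+8448+11·32·7=11616; k=3: 3182+1554+11·37·7=7585; k=4: 2944+0+11·6·7=3406 → min 3050.
Optimal order: (A₁ (((A₂ A₃) A₄) A₅)) with cost 3050.

3050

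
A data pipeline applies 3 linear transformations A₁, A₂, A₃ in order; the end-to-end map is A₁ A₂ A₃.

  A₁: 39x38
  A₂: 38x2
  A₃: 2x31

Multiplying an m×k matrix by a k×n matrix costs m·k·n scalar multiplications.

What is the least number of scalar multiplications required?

Order (A₁ (A₂ A₃)): (A₂ A₃): 38×2 by 2×31 → 38×31, cost 38·2·31 = 2356; (A₁ (A₂ A₃)): 39×38 by 38×31 → 39×31, cost 39·38·31 = 45942; cumulative 48298. Total 48298.
Order ((A₁ A₂) A₃): (A₁ A₂): 39×38 by 38×2 → 39×2, cost 39·38·2 = 2964; ((A₁ A₂) A₃): 39×2 by 2×31 → 39×31, cost 39·2·31 = 2418; cumulative 5382. Total 5382.
Minimum: 5382.

5382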